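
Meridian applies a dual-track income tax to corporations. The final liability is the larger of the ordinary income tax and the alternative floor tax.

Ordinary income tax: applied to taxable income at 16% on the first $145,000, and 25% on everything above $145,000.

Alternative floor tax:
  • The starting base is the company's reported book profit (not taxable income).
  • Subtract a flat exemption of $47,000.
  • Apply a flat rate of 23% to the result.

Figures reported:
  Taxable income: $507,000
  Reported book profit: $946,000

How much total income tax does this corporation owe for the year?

$206,770

Ordinary income tax:
  $145,000 × 16% = $23,200
  $362,000 × 25% = $90,500
  → $113,700

Alternative floor tax:
  Base (reported book profit): $946,000
  Less exemption $47,000 → base $899,000
  $899,000 × 23% = $206,770

$206,770 > $113,700, so the alternative floor tax is the binding amount.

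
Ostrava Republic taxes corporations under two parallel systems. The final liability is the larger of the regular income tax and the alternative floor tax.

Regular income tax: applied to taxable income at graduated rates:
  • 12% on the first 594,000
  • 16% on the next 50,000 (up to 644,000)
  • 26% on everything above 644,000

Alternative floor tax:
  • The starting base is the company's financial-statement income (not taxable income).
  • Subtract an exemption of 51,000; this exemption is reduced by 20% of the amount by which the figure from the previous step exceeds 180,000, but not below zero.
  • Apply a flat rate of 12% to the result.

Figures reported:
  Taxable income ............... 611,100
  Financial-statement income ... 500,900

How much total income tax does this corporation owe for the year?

74,016

Alternative floor tax:
  Base (financial-statement income): 500,900
  Exemption: 20% × (500,900 − 180,000) = 64,180 ≥ 51,000, so the exemption is fully phased out
  Base: 500,900 − 0 = 500,900
  500,900 × 12% = 60,108

Regular income tax:
  594,000 × 12% = 71,280
  17,100 × 16% = 2,736
  → 74,016

74,016 > 60,108, so the regular income tax governs.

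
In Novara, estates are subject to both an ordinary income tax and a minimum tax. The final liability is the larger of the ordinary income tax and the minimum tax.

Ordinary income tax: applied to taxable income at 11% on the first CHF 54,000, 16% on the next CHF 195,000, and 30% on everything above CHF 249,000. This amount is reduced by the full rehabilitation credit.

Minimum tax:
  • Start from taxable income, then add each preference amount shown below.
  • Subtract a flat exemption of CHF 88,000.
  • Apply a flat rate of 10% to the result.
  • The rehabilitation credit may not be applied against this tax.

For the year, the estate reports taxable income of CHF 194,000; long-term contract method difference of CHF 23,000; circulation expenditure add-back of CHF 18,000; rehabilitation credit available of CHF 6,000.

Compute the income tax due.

Ordinary income tax:
  CHF 54,000 × 11% = CHF 5,940
  CHF 140,000 × 16% = CHF 22,400
  → CHF 28,340
  Less rehabilitation credit CHF 6,000 → CHF 22,340

Minimum tax:
  Adjusted income: CHF 194,000 + CHF 23,000 + CHF 18,000 = CHF 235,000
  Less exemption CHF 88,000 → base CHF 147,000
  CHF 147,000 × 10% = CHF 14,700

CHF 22,340 > CHF 14,700, so the ordinary income tax governs.

CHF 22,340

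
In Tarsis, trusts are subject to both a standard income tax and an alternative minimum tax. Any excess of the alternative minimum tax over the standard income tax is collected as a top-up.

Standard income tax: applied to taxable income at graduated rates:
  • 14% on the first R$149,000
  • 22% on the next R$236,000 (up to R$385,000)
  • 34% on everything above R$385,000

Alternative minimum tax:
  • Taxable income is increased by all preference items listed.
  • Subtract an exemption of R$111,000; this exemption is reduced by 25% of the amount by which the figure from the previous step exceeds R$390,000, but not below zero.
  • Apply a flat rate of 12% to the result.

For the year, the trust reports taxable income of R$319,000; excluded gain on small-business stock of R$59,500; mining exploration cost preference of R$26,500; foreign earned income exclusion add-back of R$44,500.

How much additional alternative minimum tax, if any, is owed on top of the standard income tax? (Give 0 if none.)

Standard income tax:
  R$149,000 × 14% = R$20,860
  R$170,000 × 22% = R$37,400
  → R$58,260

Alternative minimum tax:
  Adjusted income: R$319,000 + R$59,500 + R$26,500 + R$44,500 = R$449,500
  Exemption: R$111,000 − 25% × (R$449,500 − R$390,000) = R$111,000 − R$14,875 = R$96,125
  Base: R$449,500 − R$96,125 = R$353,375
  R$353,375 × 12% = R$42,405

R$42,405 ≤ R$58,260, so no add-on is due.

R$0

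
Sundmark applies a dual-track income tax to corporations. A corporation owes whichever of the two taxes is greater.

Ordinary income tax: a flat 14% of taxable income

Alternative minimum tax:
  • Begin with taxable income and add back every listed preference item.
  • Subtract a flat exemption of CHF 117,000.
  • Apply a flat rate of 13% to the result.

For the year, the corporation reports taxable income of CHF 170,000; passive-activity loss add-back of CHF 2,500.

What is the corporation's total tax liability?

Alternative minimum tax:
  Adjusted income: CHF 170,000 + CHF 2,500 = CHF 172,500
  Less exemption CHF 117,000 → base CHF 55,500
  CHF 55,500 × 13% = CHF 7,215

Ordinary income tax:
  CHF 170,000 × 14% = CHF 23,800

CHF 23,800 > CHF 7,215, so the ordinary income tax governs.

CHF 23,800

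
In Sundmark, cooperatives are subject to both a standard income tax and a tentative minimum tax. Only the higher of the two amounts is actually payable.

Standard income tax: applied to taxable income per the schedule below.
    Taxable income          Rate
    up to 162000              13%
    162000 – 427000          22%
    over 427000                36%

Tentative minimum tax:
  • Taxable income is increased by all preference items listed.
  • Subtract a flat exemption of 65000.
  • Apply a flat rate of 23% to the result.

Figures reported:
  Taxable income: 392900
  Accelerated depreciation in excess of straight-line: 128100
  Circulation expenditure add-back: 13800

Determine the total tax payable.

108054

Tentative minimum tax:
  Adjusted income: 392900 + 128100 + 13800 = 534800
  Less exemption 65000 → base 469800
  469800 × 23% = 108054

Standard income tax:
  162000 × 13% = 21060
  230900 × 22% = 50798
  → 71858

108054 > 71858, so the tentative minimum tax is the binding amount.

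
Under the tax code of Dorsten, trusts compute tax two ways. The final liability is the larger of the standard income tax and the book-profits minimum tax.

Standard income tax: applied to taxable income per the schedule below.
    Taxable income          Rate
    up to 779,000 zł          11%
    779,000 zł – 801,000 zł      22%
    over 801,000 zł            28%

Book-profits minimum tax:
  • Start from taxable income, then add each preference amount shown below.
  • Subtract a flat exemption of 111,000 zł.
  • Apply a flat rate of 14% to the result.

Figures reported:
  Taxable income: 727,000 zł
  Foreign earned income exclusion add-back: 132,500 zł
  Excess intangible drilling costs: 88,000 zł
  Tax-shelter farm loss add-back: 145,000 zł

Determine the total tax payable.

Book-profits minimum tax:
  Adjusted income: 727,000 zł + 132,500 zł + 88,000 zł + 145,000 zł = 1,092,500 zł
  Less exemption 111,000 zł → base 981,500 zł
  981,500 zł × 14% = 137,410 zł

Standard income tax:
  727,000 zł × 11% = 79,970 zł

137,410 zł > 79,970 zł, so the book-profits minimum tax is the binding amount.

137,410 zł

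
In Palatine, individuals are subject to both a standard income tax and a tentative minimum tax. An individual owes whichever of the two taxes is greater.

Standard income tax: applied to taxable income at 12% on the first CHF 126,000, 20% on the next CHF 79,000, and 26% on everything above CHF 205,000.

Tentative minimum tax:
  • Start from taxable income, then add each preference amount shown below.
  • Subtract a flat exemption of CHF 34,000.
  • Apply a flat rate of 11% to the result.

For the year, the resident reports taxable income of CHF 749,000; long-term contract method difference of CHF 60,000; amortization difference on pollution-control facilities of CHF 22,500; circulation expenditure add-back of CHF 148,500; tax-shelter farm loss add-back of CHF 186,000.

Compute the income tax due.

Standard income tax:
  CHF 126,000 × 12% = CHF 15,120
  CHF 79,000 × 20% = CHF 15,800
  CHF 544,000 × 26% = CHF 141,440
  → CHF 172,360

Tentative minimum tax:
  Adjusted income: CHF 749,000 + CHF 60,000 + CHF 22,500 + CHF 148,500 + CHF 186,000 = CHF 1,166,000
  Less exemption CHF 34,000 → base CHF 1,132,000
  CHF 1,132,000 × 11% = CHF 124,520

CHF 172,360 > CHF 124,520, so the standard income tax governs.

CHF 172,360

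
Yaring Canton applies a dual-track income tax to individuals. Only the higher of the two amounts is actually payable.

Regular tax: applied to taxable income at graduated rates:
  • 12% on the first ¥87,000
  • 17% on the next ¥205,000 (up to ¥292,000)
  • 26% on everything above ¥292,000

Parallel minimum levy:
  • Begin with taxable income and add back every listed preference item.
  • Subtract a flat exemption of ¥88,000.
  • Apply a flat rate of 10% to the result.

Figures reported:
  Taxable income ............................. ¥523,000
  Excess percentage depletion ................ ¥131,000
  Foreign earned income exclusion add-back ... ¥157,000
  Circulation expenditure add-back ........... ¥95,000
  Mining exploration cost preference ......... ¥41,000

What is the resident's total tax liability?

¥105,350

Regular tax:
  ¥87,000 × 12% = ¥10,440
  ¥205,000 × 17% = ¥34,850
  ¥231,000 × 26% = ¥60,060
  → ¥105,350

Parallel minimum levy:
  Adjusted income: ¥523,000 + ¥131,000 + ¥157,000 + ¥95,000 + ¥41,000 = ¥947,000
  Less exemption ¥88,000 → base ¥859,000
  ¥859,000 × 10% = ¥85,900

¥105,350 > ¥85,900, so the regular tax governs.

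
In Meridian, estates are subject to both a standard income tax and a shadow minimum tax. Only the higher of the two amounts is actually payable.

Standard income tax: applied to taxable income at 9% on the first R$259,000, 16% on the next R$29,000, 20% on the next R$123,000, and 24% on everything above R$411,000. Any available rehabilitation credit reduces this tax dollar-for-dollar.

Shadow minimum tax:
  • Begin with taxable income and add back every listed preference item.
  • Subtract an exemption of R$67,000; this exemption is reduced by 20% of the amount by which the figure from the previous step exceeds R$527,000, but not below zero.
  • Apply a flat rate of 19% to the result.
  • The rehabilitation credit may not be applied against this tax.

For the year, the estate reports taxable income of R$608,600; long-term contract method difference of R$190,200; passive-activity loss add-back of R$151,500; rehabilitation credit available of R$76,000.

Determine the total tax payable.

R$180,557

Standard income tax:
  R$259,000 × 9% = R$23,310
  R$29,000 × 16% = R$4,640
  R$123,000 × 20% = R$24,600
  R$197,600 × 24% = R$47,424
  → R$99,974
  Less rehabilitation credit R$76,000 → R$23,974

Shadow minimum tax:
  Adjusted income: R$608,600 + R$190,200 + R$151,500 = R$950,300
  Exemption: 20% × (R$950,300 − R$527,000) = R$84,660 ≥ R$67,000, so the exemption is fully phased out
  Base: R$950,300 − R$0 = R$950,300
  R$950,300 × 19% = R$180,557

R$180,557 > R$23,974, so the shadow minimum tax is the binding amount.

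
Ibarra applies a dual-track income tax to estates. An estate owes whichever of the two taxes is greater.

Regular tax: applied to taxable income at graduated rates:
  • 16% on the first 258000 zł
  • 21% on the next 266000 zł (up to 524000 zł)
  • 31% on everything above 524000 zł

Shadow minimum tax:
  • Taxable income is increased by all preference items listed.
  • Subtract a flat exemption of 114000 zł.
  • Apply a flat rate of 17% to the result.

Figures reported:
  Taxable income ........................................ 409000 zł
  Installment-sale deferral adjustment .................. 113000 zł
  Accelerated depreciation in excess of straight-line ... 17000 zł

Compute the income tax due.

Regular tax:
  258000 zł × 16% = 41280 zł
  151000 zł × 21% = 31710 zł
  → 72990 zł

Shadow minimum tax:
  Adjusted income: 409000 zł + 113000 zł + 17000 zł = 539000 zł
  Less exemption 114000 zł → base 425000 zł
  425000 zł × 17% = 72250 zł

72990 zł > 72250 zł, so the regular tax governs.

72990 zł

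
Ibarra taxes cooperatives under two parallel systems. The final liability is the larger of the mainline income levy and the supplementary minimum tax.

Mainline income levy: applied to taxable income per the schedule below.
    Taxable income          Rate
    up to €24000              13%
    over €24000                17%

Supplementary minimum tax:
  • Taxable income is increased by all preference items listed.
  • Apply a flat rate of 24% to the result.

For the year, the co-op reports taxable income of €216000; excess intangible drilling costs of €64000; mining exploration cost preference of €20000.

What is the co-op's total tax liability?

Supplementary minimum tax:
  Adjusted income: €216000 + €64000 + €20000 = €300000
  €300000 × 24% = €72000

Mainline income levy:
  €24000 × 13% = €3120
  €192000 × 17% = €32640
  → €35760

€72000 > €35760, so the supplementary minimum tax is the binding amount.

€72000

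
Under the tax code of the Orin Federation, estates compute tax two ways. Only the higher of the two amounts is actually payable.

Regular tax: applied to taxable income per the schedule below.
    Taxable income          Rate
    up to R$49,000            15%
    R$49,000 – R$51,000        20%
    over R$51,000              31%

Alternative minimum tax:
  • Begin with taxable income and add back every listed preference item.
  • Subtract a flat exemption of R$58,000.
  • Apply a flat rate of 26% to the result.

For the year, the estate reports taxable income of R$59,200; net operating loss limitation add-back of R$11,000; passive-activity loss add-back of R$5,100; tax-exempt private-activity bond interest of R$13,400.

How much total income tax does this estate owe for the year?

Alternative minimum tax:
  Adjusted income: R$59,200 + R$11,000 + R$5,100 + R$13,400 = R$88,700
  Less exemption R$58,000 → base R$30,700
  R$30,700 × 26% = R$7,982

Regular tax:
  R$49,000 × 15% = R$7,350
  R$2,000 × 20% = R$400
  R$8,200 × 31% = R$2,542
  → R$10,292

R$10,292 > R$7,982, so the regular tax governs.

R$10,292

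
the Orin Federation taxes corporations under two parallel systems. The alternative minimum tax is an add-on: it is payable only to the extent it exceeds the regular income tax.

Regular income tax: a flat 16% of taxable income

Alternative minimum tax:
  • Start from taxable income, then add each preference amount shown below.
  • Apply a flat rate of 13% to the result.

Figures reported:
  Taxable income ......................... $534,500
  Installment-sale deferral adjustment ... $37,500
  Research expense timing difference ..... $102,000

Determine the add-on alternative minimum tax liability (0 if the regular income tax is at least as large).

Regular income tax:
  $534,500 × 16% = $85,520

Alternative minimum tax:
  Adjusted income: $534,500 + $37,500 + $102,000 = $674,000
  $674,000 × 13% = $87,620

Excess of alternative minimum tax over regular income tax: $87,620 − $85,520 = $2,100.

$2,100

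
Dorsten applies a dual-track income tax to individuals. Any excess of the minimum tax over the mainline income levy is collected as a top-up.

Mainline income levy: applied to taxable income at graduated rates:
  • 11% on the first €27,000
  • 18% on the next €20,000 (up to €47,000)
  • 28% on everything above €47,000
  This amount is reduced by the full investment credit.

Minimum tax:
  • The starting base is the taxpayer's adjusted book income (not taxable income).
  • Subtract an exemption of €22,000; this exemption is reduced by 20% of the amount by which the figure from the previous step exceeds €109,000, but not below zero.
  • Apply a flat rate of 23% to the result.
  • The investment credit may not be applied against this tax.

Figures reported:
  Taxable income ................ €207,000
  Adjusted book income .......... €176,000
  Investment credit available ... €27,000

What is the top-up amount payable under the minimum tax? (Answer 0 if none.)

€14,132

Minimum tax:
  Base (adjusted book income): €176,000
  Exemption: €22,000 − 20% × (€176,000 − €109,000) = €22,000 − €13,400 = €8,600
  Base: €176,000 − €8,600 = €167,400
  €167,400 × 23% = €38,502

Mainline income levy:
  €27,000 × 11% = €2,970
  €20,000 × 18% = €3,600
  €160,000 × 28% = €44,800
  → €51,370
  Less investment credit €27,000 → €24,370

Excess of minimum tax over mainline income levy: €38,502 − €24,370 = €14,132.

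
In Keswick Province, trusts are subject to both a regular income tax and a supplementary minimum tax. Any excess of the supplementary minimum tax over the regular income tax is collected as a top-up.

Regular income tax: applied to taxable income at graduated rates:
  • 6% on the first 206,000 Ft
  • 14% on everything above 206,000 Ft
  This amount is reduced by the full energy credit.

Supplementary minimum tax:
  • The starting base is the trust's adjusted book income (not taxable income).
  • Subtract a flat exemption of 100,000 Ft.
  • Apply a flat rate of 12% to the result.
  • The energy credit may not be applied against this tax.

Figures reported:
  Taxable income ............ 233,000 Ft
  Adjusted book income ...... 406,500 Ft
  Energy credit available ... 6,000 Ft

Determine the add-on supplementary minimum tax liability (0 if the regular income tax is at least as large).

Regular income tax:
  206,000 Ft × 6% = 12,360 Ft
  27,000 Ft × 14% = 3,780 Ft
  → 16,140 Ft
  Less energy credit 6,000 Ft → 10,140 Ft

Supplementary minimum tax:
  Base (adjusted book income): 406,500 Ft
  Less exemption 100,000 Ft → base 306,500 Ft
  306,500 Ft × 12% = 36,780 Ft

Excess of supplementary minimum tax over regular income tax: 36,780 Ft − 10,140 Ft = 26,640 Ft.

26,640 Ft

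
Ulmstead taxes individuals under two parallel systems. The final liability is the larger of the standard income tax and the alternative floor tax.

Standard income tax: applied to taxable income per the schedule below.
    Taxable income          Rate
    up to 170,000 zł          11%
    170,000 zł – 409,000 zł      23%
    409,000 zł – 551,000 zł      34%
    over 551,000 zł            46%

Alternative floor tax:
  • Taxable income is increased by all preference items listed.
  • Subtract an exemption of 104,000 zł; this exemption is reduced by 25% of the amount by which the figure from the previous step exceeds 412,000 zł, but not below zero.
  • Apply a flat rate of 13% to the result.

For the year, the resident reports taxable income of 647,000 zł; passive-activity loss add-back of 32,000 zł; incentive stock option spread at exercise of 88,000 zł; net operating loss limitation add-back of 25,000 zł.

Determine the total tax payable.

Alternative floor tax:
  Adjusted income: 647,000 zł + 32,000 zł + 88,000 zł + 25,000 zł = 792,000 zł
  Exemption: 104,000 zł − 25% × (792,000 zł − 412,000 zł) = 104,000 zł − 95,000 zł = 9,000 zł
  Base: 792,000 zł − 9,000 zł = 783,000 zł
  783,000 zł × 13% = 101,790 zł

Standard income tax:
  170,000 zł × 11% = 18,700 zł
  239,000 zł × 23% = 54,970 zł
  142,000 zł × 34% = 48,280 zł
  96,000 zł × 46% = 44,160 zł
  → 166,110 zł

166,110 zł > 101,790 zł, so the standard income tax governs.

166,110 zł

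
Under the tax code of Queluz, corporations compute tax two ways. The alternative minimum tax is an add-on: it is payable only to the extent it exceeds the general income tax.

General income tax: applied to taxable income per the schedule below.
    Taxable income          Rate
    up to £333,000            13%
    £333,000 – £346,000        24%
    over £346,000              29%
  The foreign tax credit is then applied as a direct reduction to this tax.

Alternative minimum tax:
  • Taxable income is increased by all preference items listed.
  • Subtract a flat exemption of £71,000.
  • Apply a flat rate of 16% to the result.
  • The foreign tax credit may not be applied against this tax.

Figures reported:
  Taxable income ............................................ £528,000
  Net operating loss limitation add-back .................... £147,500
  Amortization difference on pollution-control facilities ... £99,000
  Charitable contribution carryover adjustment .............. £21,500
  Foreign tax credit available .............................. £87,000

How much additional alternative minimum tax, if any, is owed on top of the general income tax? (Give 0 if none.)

General income tax:
  £333,000 × 13% = £43,290
  £13,000 × 24% = £3,120
  £182,000 × 29% = £52,780
  → £99,190
  Less foreign tax credit £87,000 → £12,190

Alternative minimum tax:
  Adjusted income: £528,000 + £147,500 + £99,000 + £21,500 = £796,000
  Less exemption £71,000 → base £725,000
  £725,000 × 16% = £116,000

Excess of alternative minimum tax over general income tax: £116,000 − £12,190 = £103,810.

£103,810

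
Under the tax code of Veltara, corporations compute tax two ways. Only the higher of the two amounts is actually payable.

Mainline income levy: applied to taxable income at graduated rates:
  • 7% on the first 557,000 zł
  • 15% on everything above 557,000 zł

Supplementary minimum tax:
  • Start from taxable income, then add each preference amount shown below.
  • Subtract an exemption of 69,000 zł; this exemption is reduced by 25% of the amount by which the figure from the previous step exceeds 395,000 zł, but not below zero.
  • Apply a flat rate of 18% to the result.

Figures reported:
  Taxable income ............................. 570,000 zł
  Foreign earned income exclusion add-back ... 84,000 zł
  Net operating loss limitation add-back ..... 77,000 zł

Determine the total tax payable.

Mainline income levy:
  557,000 zł × 7% = 38,990 zł
  13,000 zł × 15% = 1,950 zł
  → 40,940 zł

Supplementary minimum tax:
  Adjusted income: 570,000 zł + 84,000 zł + 77,000 zł = 731,000 zł
  Exemption: 25% × (731,000 zł − 395,000 zł) = 84,000 zł ≥ 69,000 zł, so the exemption is fully phased out
  Base: 731,000 zł − 0 zł = 731,000 zł
  731,000 zł × 18% = 131,580 zł

131,580 zł > 40,940 zł, so the supplementary minimum tax is the binding amount.

131,580 zł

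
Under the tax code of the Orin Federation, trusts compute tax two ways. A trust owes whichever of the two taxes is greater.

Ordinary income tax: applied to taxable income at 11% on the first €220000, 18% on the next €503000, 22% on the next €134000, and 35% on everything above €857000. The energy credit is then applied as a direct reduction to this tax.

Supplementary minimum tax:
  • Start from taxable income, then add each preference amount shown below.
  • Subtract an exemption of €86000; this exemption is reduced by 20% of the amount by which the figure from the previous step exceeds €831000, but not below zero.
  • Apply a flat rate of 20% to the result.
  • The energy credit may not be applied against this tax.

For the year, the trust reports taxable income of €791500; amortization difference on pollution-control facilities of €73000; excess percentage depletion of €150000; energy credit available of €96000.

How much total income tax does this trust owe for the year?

Ordinary income tax:
  €220000 × 11% = €24200
  €503000 × 18% = €90540
  €68500 × 22% = €15070
  → €129810
  Less energy credit €96000 → €33810

Supplementary minimum tax:
  Adjusted income: €791500 + €73000 + €150000 = €1014500
  Exemption: €86000 − 20% × (€1014500 − €831000) = €86000 − €36700 = €49300
  Base: €1014500 − €49300 = €965200
  €965200 × 20% = €193040

€193040 > €33810, so the supplementary minimum tax is the binding amount.

€193040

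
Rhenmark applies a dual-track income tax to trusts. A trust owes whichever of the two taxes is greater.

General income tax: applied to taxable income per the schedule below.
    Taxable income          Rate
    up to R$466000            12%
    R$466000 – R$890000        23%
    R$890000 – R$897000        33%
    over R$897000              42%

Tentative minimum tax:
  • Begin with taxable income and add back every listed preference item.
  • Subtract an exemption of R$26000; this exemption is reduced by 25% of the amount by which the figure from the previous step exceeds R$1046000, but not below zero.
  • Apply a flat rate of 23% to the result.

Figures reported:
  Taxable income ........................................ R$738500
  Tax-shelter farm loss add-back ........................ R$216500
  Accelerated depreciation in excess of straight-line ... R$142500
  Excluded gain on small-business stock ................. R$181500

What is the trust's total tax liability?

R$294170

General income tax:
  R$466000 × 12% = R$55920
  R$272500 × 23% = R$62675
  → R$118595

Tentative minimum tax:
  Adjusted income: R$738500 + R$216500 + R$142500 + R$181500 = R$1279000
  Exemption: 25% × (R$1279000 − R$1046000) = R$58250 ≥ R$26000, so the exemption is fully phased out
  Base: R$1279000 − R$0 = R$1279000
  R$1279000 × 23% = R$294170

R$294170 > R$118595, so the tentative minimum tax is the binding amount.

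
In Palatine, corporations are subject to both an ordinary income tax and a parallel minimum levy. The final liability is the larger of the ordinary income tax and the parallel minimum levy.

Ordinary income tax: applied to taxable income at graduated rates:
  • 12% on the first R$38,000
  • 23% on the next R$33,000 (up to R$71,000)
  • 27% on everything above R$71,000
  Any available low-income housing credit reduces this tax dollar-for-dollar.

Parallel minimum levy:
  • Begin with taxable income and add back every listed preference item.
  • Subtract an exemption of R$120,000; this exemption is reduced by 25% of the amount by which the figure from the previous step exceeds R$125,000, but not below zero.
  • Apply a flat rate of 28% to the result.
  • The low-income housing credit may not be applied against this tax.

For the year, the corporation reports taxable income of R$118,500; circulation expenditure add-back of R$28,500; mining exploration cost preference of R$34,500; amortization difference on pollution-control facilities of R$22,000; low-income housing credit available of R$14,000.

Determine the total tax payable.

R$28,875

Ordinary income tax:
  R$38,000 × 12% = R$4,560
  R$33,000 × 23% = R$7,590
  R$47,500 × 27% = R$12,825
  → R$24,975
  Less low-income housing credit R$14,000 → R$10,975

Parallel minimum levy:
  Adjusted income: R$118,500 + R$28,500 + R$34,500 + R$22,000 = R$203,500
  Exemption: R$120,000 − 25% × (R$203,500 − R$125,000) = R$120,000 − R$19,625 = R$100,375
  Base: R$203,500 − R$100,375 = R$103,125
  R$103,125 × 28% = R$28,875

R$28,875 > R$10,975, so the parallel minimum levy is the binding amount.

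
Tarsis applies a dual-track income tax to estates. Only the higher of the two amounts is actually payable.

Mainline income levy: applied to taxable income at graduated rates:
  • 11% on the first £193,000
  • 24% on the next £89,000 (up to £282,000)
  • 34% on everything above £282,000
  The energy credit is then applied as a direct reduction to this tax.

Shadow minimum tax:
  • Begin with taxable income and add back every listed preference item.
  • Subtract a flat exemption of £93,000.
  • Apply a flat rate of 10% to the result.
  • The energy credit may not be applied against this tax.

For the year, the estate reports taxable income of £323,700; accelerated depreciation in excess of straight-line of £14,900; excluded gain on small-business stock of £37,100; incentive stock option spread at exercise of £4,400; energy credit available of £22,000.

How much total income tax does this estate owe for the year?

Mainline income levy:
  £193,000 × 11% = £21,230
  £89,000 × 24% = £21,360
  £41,700 × 34% = £14,178
  → £56,768
  Less energy credit £22,000 → £34,768

Shadow minimum tax:
  Adjusted income: £323,700 + £14,900 + £37,100 + £4,400 = £380,100
  Less exemption £93,000 → base £287,100
  £287,100 × 10% = £28,710

£34,768 > £28,710, so the mainline income levy governs.

£34,768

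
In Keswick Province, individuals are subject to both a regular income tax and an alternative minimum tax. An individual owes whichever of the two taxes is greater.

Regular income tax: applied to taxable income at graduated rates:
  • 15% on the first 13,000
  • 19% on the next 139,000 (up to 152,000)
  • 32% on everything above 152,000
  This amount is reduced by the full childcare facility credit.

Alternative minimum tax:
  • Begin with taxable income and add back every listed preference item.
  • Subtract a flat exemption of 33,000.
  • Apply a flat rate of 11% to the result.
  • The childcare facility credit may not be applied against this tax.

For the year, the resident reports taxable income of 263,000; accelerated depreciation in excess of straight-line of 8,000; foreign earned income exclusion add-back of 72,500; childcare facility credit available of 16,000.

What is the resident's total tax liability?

47,880

Regular income tax:
  13,000 × 15% = 1,950
  139,000 × 19% = 26,410
  111,000 × 32% = 35,520
  → 63,880
  Less childcare facility credit 16,000 → 47,880

Alternative minimum tax:
  Adjusted income: 263,000 + 8,000 + 72,500 = 343,500
  Less exemption 33,000 → base 310,500
  310,500 × 11% = 34,155

47,880 > 34,155, so the regular income tax governs.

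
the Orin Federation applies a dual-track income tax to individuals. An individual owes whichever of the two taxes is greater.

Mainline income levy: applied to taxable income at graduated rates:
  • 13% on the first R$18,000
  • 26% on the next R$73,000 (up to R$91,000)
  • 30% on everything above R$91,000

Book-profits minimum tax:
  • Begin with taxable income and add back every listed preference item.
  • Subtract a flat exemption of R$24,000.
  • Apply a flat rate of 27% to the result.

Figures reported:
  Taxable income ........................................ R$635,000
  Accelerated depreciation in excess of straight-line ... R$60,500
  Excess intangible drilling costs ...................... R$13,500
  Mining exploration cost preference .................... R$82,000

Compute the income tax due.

R$207,090

Book-profits minimum tax:
  Adjusted income: R$635,000 + R$60,500 + R$13,500 + R$82,000 = R$791,000
  Less exemption R$24,000 → base R$767,000
  R$767,000 × 27% = R$207,090

Mainline income levy:
  R$18,000 × 13% = R$2,340
  R$73,000 × 26% = R$18,980
  R$544,000 × 30% = R$163,200
  → R$184,520

R$207,090 > R$184,520, so the book-profits minimum tax is the binding amount.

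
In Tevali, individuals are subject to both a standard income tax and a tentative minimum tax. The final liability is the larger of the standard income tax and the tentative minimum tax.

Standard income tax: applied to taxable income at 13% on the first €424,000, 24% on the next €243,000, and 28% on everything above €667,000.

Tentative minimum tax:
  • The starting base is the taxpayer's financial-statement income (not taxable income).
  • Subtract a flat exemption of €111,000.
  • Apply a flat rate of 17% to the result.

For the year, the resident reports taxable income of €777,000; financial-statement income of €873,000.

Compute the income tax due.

Tentative minimum tax:
  Base (financial-statement income): €873,000
  Less exemption €111,000 → base €762,000
  €762,000 × 17% = €129,540

Standard income tax:
  €424,000 × 13% = €55,120
  €243,000 × 24% = €58,320
  €110,000 × 28% = €30,800
  → €144,240

€144,240 > €129,540, so the standard income tax governs.

€144,240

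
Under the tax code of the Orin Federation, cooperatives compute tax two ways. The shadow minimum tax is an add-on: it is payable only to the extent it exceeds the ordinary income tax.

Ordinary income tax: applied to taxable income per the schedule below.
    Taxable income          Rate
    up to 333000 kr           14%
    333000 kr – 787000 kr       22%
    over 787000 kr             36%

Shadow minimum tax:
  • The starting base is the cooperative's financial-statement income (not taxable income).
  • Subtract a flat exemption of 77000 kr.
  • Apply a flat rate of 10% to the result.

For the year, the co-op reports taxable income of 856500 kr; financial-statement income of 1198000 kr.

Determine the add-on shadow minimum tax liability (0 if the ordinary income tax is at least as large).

0 kr

Shadow minimum tax:
  Base (financial-statement income): 1198000 kr
  Less exemption 77000 kr → base 1121000 kr
  1121000 kr × 10% = 112100 kr

Ordinary income tax:
  333000 kr × 14% = 46620 kr
  454000 kr × 22% = 99880 kr
  69500 kr × 36% = 25020 kr
  → 171520 kr

112100 kr ≤ 171520 kr, so no add-on is due.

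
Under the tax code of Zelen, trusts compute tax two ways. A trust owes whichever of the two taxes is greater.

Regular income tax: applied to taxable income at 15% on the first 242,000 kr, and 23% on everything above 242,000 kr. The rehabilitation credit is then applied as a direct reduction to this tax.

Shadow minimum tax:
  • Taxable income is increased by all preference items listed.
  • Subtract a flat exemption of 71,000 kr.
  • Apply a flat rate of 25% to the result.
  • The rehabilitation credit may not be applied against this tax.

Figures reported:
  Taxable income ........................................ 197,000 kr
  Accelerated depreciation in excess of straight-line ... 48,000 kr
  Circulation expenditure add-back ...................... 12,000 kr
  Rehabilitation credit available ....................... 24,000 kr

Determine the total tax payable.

Shadow minimum tax:
  Adjusted income: 197,000 kr + 48,000 kr + 12,000 kr = 257,000 kr
  Less exemption 71,000 kr → base 186,000 kr
  186,000 kr × 25% = 46,500 kr

Regular income tax:
  197,000 kr × 15% = 29,550 kr
  Less rehabilitation credit 24,000 kr → 5,550 kr

46,500 kr > 5,550 kr, so the shadow minimum tax is the binding amount.

46,500 kr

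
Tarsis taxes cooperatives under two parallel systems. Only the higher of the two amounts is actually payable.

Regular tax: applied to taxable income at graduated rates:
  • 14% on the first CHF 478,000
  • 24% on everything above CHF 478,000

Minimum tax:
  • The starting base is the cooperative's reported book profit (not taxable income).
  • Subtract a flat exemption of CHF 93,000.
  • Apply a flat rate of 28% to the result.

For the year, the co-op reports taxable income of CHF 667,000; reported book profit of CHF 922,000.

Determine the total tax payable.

CHF 232,120

Regular tax:
  CHF 478,000 × 14% = CHF 66,920
  CHF 189,000 × 24% = CHF 45,360
  → CHF 112,280

Minimum tax:
  Base (reported book profit): CHF 922,000
  Less exemption CHF 93,000 → base CHF 829,000
  CHF 829,000 × 28% = CHF 232,120

CHF 232,120 > CHF 112,280, so the minimum tax is the binding amount.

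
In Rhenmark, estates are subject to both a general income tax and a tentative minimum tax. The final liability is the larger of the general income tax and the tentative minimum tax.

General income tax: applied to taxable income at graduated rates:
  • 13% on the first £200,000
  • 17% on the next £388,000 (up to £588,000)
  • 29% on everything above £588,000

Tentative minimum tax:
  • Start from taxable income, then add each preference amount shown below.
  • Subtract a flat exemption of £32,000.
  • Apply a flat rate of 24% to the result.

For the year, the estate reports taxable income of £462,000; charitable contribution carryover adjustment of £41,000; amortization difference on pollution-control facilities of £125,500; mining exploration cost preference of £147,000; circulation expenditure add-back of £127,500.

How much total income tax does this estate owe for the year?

General income tax:
  £200,000 × 13% = £26,000
  £262,000 × 17% = £44,540
  → £70,540

Tentative minimum tax:
  Adjusted income: £462,000 + £41,000 + £125,500 + £147,000 + £127,500 = £903,000
  Less exemption £32,000 → base £871,000
  £871,000 × 24% = £209,040

£209,040 > £70,540, so the tentative minimum tax is the binding amount.

£209,040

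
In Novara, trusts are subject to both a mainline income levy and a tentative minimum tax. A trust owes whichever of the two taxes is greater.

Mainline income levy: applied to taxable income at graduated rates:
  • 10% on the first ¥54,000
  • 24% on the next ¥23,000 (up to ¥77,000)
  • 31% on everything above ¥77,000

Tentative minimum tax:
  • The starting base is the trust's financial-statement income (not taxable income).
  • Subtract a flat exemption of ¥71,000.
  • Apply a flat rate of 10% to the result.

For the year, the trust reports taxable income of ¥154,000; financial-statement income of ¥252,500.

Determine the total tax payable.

¥34,790

Tentative minimum tax:
  Base (financial-statement income): ¥252,500
  Less exemption ¥71,000 → base ¥181,500
  ¥181,500 × 10% = ¥18,150

Mainline income levy:
  ¥54,000 × 10% = ¥5,400
  ¥23,000 × 24% = ¥5,520
  ¥77,000 × 31% = ¥23,870
  → ¥34,790

¥34,790 > ¥18,150, so the mainline income levy governs.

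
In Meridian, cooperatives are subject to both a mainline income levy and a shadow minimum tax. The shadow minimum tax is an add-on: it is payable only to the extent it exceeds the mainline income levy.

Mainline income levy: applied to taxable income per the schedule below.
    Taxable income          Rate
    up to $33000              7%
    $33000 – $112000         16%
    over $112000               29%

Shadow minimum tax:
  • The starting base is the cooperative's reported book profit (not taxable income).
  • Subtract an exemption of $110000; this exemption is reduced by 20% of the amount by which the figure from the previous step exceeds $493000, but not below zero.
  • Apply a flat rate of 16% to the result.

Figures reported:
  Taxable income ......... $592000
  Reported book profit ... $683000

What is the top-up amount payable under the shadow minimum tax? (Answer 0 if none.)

Mainline income levy:
  $33000 × 7% = $2310
  $79000 × 16% = $12640
  $480000 × 29% = $139200
  → $154150

Shadow minimum tax:
  Base (reported book profit): $683000
  Exemption: $110000 − 20% × ($683000 − $493000) = $110000 − $38000 = $72000
  Base: $683000 − $72000 = $611000
  $611000 × 16% = $97760

$97760 ≤ $154150, so no add-on is due.

$0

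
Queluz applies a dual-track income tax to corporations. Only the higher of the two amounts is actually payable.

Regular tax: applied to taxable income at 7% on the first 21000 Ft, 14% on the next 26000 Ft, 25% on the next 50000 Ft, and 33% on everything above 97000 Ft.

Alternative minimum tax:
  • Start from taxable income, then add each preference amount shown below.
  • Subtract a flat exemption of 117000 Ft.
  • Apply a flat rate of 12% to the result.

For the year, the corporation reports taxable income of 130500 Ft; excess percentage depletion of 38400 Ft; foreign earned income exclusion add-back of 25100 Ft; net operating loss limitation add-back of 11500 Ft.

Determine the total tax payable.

28665 Ft

Alternative minimum tax:
  Adjusted income: 130500 Ft + 38400 Ft + 25100 Ft + 11500 Ft = 205500 Ft
  Less exemption 117000 Ft → base 88500 Ft
  88500 Ft × 12% = 10620 Ft

Regular tax:
  21000 Ft × 7% = 1470 Ft
  26000 Ft × 14% = 3640 Ft
  50000 Ft × 25% = 12500 Ft
  33500 Ft × 33% = 11055 Ft
  → 28665 Ft

28665 Ft > 10620 Ft, so the regular tax governs.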